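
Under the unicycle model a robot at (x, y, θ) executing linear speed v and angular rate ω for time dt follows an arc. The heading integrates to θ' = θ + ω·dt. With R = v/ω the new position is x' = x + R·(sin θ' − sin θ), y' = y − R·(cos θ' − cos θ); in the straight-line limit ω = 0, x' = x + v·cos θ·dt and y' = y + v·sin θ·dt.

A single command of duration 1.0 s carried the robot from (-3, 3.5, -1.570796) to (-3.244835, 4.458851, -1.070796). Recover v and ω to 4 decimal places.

Δθ = -1.070796 − -1.570796 = 0.500000
ω = Δθ/dt = 0.500000/1.0 = 0.5000
R = −Δy/(cos θ' − cos θ) = -2.0000
v = R·ω = -2.0000·0.5000 = -1.0000

v = -1.0000, ω = 0.5000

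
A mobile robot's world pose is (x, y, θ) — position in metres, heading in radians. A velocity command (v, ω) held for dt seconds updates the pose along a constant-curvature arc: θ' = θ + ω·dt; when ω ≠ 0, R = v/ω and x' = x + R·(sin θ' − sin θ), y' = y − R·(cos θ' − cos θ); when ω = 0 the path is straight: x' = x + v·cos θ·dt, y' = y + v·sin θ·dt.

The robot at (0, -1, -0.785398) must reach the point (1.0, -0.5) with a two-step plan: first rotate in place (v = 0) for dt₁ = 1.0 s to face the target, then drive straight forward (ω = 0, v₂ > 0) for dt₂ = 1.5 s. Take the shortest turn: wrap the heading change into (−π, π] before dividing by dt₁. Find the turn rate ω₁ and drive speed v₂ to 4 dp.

heading to target = atan2(-0.5−-1, 1−0) = 0.4636
Δθ = wrap(0.4636 − -0.7854) = 1.2490; ω₁ = Δθ/dt₁ = 1.2490
distance = √((1−0)² + (-0.5−-1)²) = 1.1180; v₂ = distance/dt₂ = 0.7454

ω₁ = 1.2490, v₂ = 0.7454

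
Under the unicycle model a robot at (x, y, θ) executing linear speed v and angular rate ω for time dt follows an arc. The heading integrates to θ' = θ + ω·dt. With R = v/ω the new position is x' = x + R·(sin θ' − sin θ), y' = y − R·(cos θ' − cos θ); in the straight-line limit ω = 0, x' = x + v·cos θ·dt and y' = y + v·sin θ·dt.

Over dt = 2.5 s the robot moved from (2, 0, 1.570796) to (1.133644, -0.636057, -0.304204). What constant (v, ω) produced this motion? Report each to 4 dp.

Δθ = -0.304204 − 1.570796 = -1.875000
ω = Δθ/dt = -1.875000/2.5 = -0.7500
R = Δx/(sin θ' − sin θ) = 0.6667
v = R·ω = 0.6667·-0.7500 = -0.5000

v = -0.5000, ω = -0.7500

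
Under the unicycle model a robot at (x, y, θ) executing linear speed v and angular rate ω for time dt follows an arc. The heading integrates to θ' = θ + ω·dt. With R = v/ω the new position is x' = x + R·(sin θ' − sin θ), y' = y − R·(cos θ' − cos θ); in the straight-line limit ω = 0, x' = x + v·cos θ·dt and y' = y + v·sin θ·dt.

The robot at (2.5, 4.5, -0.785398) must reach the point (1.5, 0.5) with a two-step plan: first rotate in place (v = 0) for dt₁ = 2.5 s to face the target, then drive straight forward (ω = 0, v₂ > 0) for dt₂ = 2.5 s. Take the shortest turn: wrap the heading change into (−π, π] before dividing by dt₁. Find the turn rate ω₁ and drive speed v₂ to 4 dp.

ω₁ = -0.4122, v₂ = 1.6492

heading to target = atan2(0.5−4.5, 1.5−2.5) = -1.8158
Δθ = wrap(-1.8158 − -0.7854) = -1.0304; ω₁ = Δθ/dt₁ = -0.4122
distance = √((1.5−2.5)² + (0.5−4.5)²) = 4.1231; v₂ = distance/dt₂ = 1.6492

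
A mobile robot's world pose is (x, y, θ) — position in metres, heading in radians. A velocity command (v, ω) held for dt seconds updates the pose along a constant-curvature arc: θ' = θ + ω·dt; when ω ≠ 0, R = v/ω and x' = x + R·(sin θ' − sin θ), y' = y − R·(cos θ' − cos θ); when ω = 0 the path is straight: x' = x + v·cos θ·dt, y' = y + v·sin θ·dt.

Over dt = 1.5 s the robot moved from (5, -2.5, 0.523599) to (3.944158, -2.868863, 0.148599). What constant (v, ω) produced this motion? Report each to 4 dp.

v = -0.7500, ω = -0.2500

Δθ = 0.148599 − 0.523599 = -0.375000
ω = Δθ/dt = -0.375000/1.5 = -0.2500
R = Δx/(sin θ' − sin θ) = 3.0000
v = R·ω = 3.0000·-0.2500 = -0.7500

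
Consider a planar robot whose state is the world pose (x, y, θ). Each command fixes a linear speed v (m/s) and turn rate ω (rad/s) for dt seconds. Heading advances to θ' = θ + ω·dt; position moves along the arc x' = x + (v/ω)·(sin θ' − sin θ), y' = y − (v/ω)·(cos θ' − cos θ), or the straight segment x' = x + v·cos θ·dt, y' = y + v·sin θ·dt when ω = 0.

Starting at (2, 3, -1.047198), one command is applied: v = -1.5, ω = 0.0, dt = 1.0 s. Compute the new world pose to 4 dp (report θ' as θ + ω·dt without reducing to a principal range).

θ' = -1.0472 + 0.0·1.0 = -1.0472
ω = 0 → straight: x' = 2 + -1.5·cos(-1.0472)·1.0 = 1.2500
y' = 3 + -1.5·sin(-1.0472)·1.0 = 4.2990

(1.2500, 4.2990, -1.0472)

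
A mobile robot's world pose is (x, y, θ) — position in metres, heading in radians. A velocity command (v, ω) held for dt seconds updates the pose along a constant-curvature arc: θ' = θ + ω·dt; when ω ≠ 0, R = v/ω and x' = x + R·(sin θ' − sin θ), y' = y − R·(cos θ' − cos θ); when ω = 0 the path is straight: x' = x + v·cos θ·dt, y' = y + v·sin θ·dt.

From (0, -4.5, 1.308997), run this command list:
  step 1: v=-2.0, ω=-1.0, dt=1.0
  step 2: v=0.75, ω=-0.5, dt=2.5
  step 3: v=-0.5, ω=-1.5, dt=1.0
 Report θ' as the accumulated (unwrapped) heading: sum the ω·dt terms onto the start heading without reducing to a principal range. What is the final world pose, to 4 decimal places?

(0.3992, -5.9820, -2.4410)

step 1: θ'=0.3090 (R=2.0000) → pose (-1.3236, -5.8876, 0.3090)
step 2: θ'=-0.9410 (R=-1.5000) → pose (0.3447, -6.4331, -0.9410)
step 3: θ'=-2.4410 (R=0.3333) → pose (0.3992, -5.9820, -2.4410)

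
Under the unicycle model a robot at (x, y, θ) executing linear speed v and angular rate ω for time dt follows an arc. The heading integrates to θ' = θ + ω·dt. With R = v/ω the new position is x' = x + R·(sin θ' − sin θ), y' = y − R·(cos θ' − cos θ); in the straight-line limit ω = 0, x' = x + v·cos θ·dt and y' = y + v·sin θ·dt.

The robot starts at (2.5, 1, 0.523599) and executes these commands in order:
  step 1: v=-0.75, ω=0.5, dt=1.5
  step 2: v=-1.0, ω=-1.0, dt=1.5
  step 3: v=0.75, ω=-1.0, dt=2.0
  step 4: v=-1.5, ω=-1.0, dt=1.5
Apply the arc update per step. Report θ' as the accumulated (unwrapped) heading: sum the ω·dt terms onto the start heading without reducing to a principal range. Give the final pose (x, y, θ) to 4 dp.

(3.0784, -1.3932, -3.7264)

step 1: θ'=1.2736 (R=-1.5000) → pose (1.8158, 0.1402, 1.2736)
step 2: θ'=-0.2264 (R=1.0000) → pose (0.6351, -0.5414, -0.2264)
step 3: θ'=-2.2264 (R=-0.7500) → pose (1.0613, -1.7295, -2.2264)
step 4: θ'=-3.7264 (R=1.5000) → pose (3.0784, -1.3932, -3.7264)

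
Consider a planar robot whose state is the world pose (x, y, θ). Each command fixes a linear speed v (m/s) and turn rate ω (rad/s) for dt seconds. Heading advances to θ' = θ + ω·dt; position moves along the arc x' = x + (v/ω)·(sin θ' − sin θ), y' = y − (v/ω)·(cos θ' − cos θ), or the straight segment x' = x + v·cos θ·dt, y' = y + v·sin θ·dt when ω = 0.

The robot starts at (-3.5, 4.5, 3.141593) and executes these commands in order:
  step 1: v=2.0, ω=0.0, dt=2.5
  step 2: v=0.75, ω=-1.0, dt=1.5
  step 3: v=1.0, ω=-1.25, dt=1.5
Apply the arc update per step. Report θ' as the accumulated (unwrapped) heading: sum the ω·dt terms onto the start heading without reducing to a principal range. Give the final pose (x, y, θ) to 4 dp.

(-8.2651, 6.0318, -0.2334)

step 1: θ'=3.1416 (straight) → pose (-8.5000, 4.5000, 3.1416)
step 2: θ'=1.6416 (R=-0.7500) → pose (-9.2481, 5.1969, 1.6416)
step 3: θ'=-0.2334 (R=-0.8000) → pose (-8.2651, 6.0318, -0.2334)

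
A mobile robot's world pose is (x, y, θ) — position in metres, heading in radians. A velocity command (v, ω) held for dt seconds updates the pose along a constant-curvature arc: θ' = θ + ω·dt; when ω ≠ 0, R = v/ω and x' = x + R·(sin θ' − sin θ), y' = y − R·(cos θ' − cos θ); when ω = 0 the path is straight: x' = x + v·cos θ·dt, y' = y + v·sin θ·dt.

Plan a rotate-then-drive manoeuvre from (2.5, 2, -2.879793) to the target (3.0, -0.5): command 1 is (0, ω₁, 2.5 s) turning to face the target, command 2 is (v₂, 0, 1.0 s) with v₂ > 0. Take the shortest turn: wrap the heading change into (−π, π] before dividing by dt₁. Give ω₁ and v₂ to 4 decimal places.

heading to target = atan2(-0.5−2, 3−2.5) = -1.3734
Δθ = wrap(-1.3734 − -2.8798) = 1.5064; ω₁ = Δθ/dt₁ = 0.6026
distance = √((3−2.5)² + (-0.5−2)²) = 2.5495; v₂ = distance/dt₂ = 2.5495

ω₁ = 0.6026, v₂ = 2.5495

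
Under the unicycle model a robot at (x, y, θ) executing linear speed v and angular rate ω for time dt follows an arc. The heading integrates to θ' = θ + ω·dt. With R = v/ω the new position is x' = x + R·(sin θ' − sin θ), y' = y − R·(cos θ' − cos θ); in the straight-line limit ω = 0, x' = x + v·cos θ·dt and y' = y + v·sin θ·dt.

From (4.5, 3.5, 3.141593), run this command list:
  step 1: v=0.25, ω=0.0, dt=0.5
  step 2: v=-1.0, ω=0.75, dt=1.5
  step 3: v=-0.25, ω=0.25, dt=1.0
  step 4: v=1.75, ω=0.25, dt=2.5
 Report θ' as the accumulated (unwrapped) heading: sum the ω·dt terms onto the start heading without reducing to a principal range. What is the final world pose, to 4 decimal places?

step 1: θ'=3.1416 (straight) → pose (4.3750, 3.5000, 3.1416)
step 2: θ'=4.2666 (R=-1.3333) → pose (5.5780, 4.2584, 4.2666)
step 3: θ'=4.5166 (R=-1.0000) → pose (5.6566, 4.4951, 4.5166)
step 4: θ'=5.1416 (R=7.0000) → pose (6.1578, 0.2202, 5.1416)

(6.1578, 0.2202, 5.1416)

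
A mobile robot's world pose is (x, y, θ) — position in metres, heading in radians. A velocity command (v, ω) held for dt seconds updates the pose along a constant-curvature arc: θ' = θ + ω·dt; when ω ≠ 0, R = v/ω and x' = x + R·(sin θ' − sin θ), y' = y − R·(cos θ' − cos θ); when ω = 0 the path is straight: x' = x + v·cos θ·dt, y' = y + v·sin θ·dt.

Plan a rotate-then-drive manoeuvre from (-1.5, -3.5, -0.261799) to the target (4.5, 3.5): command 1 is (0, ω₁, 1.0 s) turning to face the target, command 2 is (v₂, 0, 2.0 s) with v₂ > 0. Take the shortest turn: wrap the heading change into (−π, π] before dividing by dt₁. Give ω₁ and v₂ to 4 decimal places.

ω₁ = 1.1240, v₂ = 4.6098

heading to target = atan2(3.5−-3.5, 4.5−-1.5) = 0.8622
Δθ = wrap(0.8622 − -0.2618) = 1.1240; ω₁ = Δθ/dt₁ = 1.1240
distance = √((4.5−-1.5)² + (3.5−-3.5)²) = 9.2195; v₂ = distance/dt₂ = 4.6098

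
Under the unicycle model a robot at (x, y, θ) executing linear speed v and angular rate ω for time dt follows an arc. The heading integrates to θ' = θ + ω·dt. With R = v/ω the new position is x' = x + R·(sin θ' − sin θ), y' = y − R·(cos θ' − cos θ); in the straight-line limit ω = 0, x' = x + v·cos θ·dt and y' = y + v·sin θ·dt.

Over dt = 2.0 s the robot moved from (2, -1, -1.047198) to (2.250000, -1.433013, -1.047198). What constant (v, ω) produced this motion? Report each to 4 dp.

Δθ = -1.047198 − -1.047198 = 0.000000
ω = Δθ/dt = 0.000000/2.0 = 0.0000
ω = 0 → v = (Δx·cos θ + Δy·sin θ)/dt = 0.2500

v = 0.2500, ω = 0.0000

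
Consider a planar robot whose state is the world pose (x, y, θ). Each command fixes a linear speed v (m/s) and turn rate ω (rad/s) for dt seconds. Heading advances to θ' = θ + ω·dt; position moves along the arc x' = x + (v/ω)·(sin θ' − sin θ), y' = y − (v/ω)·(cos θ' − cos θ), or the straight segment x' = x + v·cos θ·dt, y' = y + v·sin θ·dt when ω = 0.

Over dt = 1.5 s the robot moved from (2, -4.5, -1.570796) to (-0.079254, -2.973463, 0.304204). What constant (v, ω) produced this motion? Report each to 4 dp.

v = -2.0000, ω = 1.2500

Δθ = 0.304204 − -1.570796 = 1.875000
ω = Δθ/dt = 1.875000/1.5 = 1.2500
R = Δx/(sin θ' − sin θ) = -1.6000
v = R·ω = -1.6000·1.2500 = -2.0000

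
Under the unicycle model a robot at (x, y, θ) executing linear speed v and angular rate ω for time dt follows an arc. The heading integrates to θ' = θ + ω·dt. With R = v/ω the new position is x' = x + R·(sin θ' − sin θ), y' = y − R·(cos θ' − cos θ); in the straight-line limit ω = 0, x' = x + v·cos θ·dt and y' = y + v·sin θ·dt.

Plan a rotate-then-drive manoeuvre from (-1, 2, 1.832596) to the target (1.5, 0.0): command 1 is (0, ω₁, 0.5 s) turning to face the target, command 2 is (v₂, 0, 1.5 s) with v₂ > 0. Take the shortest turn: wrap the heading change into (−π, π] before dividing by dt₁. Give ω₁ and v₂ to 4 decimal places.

heading to target = atan2(0−2, 1.5−-1) = -0.6747
Δθ = wrap(-0.6747 − 1.8326) = -2.5073; ω₁ = Δθ/dt₁ = -5.0147
distance = √((1.5−-1)² + (0−2)²) = 3.2016; v₂ = distance/dt₂ = 2.1344

ω₁ = -5.0147, v₂ = 2.1344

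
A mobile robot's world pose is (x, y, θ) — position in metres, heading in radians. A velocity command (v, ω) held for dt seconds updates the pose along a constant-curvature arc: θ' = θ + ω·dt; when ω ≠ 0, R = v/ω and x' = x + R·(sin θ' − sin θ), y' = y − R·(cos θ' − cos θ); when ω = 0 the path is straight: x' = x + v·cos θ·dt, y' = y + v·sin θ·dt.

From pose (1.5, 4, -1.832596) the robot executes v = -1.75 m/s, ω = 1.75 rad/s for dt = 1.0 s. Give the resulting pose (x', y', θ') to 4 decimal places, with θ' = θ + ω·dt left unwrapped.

θ' = -1.8326 + 1.75·1.0 = -0.0826
R = v/ω = -1.75/1.75 = -1.0000
x' = 1.5 + -1.0000·(sin -0.0826 − sin -1.8326) = 0.6166
y' = 4 − -1.0000·(cos -0.0826 − cos -1.8326) = 5.2554

(0.6166, 5.2554, -0.0826)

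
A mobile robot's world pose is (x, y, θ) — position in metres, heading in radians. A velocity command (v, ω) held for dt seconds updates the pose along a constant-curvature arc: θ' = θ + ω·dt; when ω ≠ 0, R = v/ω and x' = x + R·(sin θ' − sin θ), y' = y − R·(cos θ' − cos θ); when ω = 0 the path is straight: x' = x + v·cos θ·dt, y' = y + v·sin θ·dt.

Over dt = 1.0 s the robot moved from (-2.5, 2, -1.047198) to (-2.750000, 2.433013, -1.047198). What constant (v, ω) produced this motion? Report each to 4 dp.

Δθ = -1.047198 − -1.047198 = 0.000000
ω = Δθ/dt = 0.000000/1.0 = 0.0000
ω = 0 → v = (Δx·cos θ + Δy·sin θ)/dt = -0.5000

v = -0.5000, ω = 0.0000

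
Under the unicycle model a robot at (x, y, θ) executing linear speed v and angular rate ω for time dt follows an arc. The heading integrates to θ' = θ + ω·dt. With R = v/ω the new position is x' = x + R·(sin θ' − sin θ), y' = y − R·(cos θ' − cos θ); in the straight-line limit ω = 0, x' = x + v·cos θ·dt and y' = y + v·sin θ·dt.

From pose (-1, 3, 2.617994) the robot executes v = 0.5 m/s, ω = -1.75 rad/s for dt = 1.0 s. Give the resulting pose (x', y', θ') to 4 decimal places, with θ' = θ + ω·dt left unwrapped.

θ' = 2.6180 + -1.75·1.0 = 0.8680
R = v/ω = 0.5/-1.75 = -0.2857
x' = -1 + -0.2857·(sin 0.8680 − sin 2.6180) = -1.0752
y' = 3 − -0.2857·(cos 0.8680 − cos 2.6180) = 3.4321

(-1.0752, 3.4321, 0.8680)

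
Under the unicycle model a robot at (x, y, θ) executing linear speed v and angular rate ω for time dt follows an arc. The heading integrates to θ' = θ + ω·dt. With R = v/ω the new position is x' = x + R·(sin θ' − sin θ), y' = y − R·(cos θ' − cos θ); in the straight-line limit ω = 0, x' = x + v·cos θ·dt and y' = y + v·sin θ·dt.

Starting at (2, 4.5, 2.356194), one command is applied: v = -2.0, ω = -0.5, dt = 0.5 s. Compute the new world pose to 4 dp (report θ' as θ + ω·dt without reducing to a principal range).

(2.6118, 3.7123, 2.1062)

θ' = 2.3562 + -0.5·0.5 = 2.1062
R = v/ω = -2.0/-0.5 = 4.0000
x' = 2 + 4.0000·(sin 2.1062 − sin 2.3562) = 2.6118
y' = 4.5 − 4.0000·(cos 2.1062 − cos 2.3562) = 3.7123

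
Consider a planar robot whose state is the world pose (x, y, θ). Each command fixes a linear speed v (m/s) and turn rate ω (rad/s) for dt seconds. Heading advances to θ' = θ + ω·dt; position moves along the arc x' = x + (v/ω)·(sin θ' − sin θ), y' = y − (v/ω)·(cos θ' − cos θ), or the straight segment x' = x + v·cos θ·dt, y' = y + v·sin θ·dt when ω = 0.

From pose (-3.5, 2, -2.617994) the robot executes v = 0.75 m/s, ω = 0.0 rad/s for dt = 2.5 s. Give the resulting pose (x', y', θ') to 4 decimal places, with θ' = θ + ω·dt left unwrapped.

(-5.1238, 1.0625, -2.6180)

θ' = -2.6180 + 0.0·2.5 = -2.6180
ω = 0 → straight: x' = -3.5 + 0.75·cos(-2.6180)·2.5 = -5.1238
y' = 2 + 0.75·sin(-2.6180)·2.5 = 1.0625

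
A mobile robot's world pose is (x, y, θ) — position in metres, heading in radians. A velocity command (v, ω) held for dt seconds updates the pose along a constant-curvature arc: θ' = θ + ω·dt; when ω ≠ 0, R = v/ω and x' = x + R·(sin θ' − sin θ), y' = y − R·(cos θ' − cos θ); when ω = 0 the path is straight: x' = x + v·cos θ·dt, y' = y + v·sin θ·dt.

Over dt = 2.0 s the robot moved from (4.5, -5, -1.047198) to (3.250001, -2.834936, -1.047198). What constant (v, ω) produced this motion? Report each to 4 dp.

Δθ = -1.047198 − -1.047198 = 0.000000
ω = Δθ/dt = 0.000000/2.0 = 0.0000
ω = 0 → v = (Δx·cos θ + Δy·sin θ)/dt = -1.2500

v = -1.2500, ω = 0.0000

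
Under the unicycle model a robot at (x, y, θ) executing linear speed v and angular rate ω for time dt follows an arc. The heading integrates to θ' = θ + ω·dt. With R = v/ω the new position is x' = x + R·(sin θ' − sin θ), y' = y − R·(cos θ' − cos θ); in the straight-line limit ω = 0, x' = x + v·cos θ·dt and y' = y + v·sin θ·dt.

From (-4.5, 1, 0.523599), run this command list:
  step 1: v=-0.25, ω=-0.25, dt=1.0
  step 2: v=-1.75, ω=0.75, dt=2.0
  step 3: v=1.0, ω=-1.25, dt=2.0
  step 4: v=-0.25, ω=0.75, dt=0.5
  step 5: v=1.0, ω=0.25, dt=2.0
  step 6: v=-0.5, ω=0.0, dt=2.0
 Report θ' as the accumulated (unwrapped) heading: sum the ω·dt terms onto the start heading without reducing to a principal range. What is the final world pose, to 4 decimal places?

(-4.1965, -1.3387, 0.1486)

step 1: θ'=0.2736 (R=1.0000) → pose (-4.7298, 0.9032, 0.2736)
step 2: θ'=1.7736 (R=-2.3333) → pose (-6.3849, -1.8133, 1.7736)
step 3: θ'=-0.7264 (R=-0.8000) → pose (-5.0699, -1.0541, -0.7264)
step 4: θ'=-0.3514 (R=-0.3333) → pose (-5.1766, -0.9903, -0.3514)
step 5: θ'=0.1486 (R=4.0000) → pose (-3.2075, -1.1907, 0.1486)
step 6: θ'=0.1486 (straight) → pose (-4.1965, -1.3387, 0.1486)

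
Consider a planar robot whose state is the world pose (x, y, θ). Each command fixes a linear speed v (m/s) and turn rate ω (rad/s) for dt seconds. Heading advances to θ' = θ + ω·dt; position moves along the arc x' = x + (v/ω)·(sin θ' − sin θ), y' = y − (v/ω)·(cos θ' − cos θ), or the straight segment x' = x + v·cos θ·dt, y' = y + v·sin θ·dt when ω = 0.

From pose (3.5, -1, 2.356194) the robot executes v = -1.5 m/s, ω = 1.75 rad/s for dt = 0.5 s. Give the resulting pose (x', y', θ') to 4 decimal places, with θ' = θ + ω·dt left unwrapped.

(4.1828, -1.2476, 3.2312)

θ' = 2.3562 + 1.75·0.5 = 3.2312
R = v/ω = -1.5/1.75 = -0.8571
x' = 3.5 + -0.8571·(sin 3.2312 − sin 2.3562) = 4.1828
y' = -1 − -0.8571·(cos 3.2312 − cos 2.3562) = -1.2476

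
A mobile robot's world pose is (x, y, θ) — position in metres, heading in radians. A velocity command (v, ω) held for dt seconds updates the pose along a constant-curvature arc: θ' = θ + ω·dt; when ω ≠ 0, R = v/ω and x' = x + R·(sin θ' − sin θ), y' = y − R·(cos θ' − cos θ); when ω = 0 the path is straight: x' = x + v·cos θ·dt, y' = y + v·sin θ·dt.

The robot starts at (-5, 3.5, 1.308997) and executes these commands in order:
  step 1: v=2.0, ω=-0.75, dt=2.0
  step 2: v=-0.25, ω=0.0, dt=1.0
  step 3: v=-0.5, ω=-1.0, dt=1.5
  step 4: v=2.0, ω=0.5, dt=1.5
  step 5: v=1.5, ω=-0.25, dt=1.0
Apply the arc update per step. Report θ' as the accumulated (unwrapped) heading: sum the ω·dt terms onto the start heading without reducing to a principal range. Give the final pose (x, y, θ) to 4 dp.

(-1.1028, 1.8812, -1.1910)

step 1: θ'=-0.1910 (R=-2.6667) → pose (-1.9179, 5.4280, -0.1910)
step 2: θ'=-0.1910 (straight) → pose (-2.1634, 5.4754, -0.1910)
step 3: θ'=-1.6910 (R=0.5000) → pose (-2.5649, 6.0263, -1.6910)
step 4: θ'=-0.9410 (R=4.0000) → pose (-1.8263, 3.1907, -0.9410)
step 5: θ'=-1.1910 (R=-6.0000) → pose (-1.1028, 1.8812, -1.1910)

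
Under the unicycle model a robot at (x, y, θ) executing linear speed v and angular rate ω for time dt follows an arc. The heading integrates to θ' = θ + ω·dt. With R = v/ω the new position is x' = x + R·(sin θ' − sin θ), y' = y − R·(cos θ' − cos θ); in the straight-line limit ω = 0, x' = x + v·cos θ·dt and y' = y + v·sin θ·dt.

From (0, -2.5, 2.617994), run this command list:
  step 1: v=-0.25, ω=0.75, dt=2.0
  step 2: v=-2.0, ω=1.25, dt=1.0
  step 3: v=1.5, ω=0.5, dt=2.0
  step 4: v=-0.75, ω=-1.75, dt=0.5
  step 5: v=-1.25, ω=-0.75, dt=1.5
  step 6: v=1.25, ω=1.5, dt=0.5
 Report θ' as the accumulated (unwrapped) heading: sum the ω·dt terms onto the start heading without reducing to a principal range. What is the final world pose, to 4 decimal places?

step 1: θ'=4.1180 (R=-0.3333) → pose (0.4428, -2.3980, 4.1180)
step 2: θ'=5.3680 (R=-1.6000) → pose (0.3855, -0.5266, 5.3680)
step 3: θ'=6.3680 (R=3.0000) → pose (3.0177, -1.6869, 6.3680)
step 4: θ'=5.4930 (R=0.4286) → pose (2.6769, -1.5614, 5.4930)
step 5: θ'=4.3680 (R=1.6667) → pose (2.2922, 0.1741, 4.3680)
step 6: θ'=5.1180 (R=0.8333) → pose (2.3109, -0.4360, 5.1180)

(2.3109, -0.4360, 5.1180)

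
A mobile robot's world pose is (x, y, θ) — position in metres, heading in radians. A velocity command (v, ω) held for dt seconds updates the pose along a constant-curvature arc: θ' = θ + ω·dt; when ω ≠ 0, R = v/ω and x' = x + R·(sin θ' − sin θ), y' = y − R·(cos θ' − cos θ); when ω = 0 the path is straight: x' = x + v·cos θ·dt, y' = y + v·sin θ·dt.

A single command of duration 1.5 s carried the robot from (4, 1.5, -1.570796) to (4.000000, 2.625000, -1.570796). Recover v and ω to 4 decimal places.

Δθ = -1.570796 − -1.570796 = 0.000000
ω = Δθ/dt = 0.000000/1.5 = 0.0000
ω = 0 → v = (Δx·cos θ + Δy·sin θ)/dt = -0.7500

v = -0.7500, ω = 0.0000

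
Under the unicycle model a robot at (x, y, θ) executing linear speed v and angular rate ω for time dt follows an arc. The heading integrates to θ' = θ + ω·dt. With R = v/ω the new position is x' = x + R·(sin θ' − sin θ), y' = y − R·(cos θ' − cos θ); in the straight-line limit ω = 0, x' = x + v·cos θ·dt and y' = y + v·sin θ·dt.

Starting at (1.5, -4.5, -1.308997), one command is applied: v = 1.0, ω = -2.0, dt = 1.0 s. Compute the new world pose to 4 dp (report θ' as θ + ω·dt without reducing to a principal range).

(0.9337, -5.1224, -3.3090)

θ' = -1.3090 + -2.0·1.0 = -3.3090
R = v/ω = 1.0/-2.0 = -0.5000
x' = 1.5 + -0.5000·(sin -3.3090 − sin -1.3090) = 0.9337
y' = -4.5 − -0.5000·(cos -3.3090 − cos -1.3090) = -5.1224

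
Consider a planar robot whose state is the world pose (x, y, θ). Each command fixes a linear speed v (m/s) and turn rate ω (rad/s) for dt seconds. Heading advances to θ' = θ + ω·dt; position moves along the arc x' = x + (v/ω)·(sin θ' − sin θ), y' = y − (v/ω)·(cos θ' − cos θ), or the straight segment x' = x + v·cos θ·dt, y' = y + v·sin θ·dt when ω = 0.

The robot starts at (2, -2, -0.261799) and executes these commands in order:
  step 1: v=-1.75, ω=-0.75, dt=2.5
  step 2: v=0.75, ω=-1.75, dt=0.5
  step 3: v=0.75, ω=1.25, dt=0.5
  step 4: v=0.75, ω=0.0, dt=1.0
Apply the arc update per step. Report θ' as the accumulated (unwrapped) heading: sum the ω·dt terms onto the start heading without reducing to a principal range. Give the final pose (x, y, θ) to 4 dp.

step 1: θ'=-2.1368 (R=2.3333) → pose (0.6345, 1.5051, -2.1368)
step 2: θ'=-3.0118 (R=-0.4286) → pose (0.3282, 1.3100, -3.0118)
step 3: θ'=-2.3868 (R=0.6000) → pose (-0.0052, 1.1521, -2.3868)
step 4: θ'=-2.3868 (straight) → pose (-0.5515, 0.6382, -2.3868)

(-0.5515, 0.6382, -2.3868)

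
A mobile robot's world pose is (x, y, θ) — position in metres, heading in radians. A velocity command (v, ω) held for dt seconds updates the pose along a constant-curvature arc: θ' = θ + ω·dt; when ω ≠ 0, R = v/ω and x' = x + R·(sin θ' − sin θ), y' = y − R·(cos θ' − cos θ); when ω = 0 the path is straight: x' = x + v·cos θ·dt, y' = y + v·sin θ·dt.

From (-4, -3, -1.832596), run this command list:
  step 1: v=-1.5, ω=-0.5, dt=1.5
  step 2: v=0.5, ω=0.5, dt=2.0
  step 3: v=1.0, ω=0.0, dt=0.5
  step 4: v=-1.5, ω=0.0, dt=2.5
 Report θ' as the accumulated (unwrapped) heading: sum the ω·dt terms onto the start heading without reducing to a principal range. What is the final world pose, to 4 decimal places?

step 1: θ'=-2.5826 (R=3.0000) → pose (-2.6932, -1.2331, -2.5826)
step 2: θ'=-1.5826 (R=1.0000) → pose (-3.1628, -2.0691, -1.5826)
step 3: θ'=-1.5826 (straight) → pose (-3.1687, -2.5690, -1.5826)
step 4: θ'=-1.5826 (straight) → pose (-3.1245, 1.1807, -1.5826)

(-3.1245, 1.1807, -1.5826)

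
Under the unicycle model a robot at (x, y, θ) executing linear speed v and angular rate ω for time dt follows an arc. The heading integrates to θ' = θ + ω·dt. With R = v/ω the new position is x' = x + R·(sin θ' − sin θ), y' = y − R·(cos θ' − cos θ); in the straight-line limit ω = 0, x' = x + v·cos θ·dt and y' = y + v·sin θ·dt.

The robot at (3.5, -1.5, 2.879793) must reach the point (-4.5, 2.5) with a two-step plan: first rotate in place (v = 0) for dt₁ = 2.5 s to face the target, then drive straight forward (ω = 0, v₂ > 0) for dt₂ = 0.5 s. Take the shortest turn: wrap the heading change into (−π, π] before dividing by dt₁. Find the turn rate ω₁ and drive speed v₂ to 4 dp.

heading to target = atan2(2.5−-1.5, -4.5−3.5) = 2.6779
Δθ = wrap(2.6779 − 2.8798) = -0.2018; ω₁ = Δθ/dt₁ = -0.0807
distance = √((-4.5−3.5)² + (2.5−-1.5)²) = 8.9443; v₂ = distance/dt₂ = 17.8885

ω₁ = -0.0807, v₂ = 17.8885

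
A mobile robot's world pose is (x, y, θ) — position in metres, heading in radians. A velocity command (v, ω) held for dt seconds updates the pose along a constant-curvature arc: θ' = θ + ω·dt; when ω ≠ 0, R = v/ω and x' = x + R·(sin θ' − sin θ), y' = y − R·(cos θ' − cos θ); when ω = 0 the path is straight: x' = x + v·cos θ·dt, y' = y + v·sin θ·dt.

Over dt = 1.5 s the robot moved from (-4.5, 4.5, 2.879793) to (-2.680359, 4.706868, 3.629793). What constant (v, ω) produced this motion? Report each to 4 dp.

v = -1.2500, ω = 0.5000

Δθ = 3.629793 − 2.879793 = 0.750000
ω = Δθ/dt = 0.750000/1.5 = 0.5000
R = Δx/(sin θ' − sin θ) = -2.5000
v = R·ω = -2.5000·0.5000 = -1.2500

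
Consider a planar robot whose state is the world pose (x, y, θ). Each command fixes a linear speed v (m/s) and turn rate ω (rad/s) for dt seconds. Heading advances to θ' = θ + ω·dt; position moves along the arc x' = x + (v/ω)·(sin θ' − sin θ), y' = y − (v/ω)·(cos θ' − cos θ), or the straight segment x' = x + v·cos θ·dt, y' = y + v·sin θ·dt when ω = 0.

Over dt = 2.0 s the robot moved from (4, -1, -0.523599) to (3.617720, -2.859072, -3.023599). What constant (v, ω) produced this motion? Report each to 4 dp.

v = 1.2500, ω = -1.2500

Δθ = -3.023599 − -0.523599 = -2.500000
ω = Δθ/dt = -2.500000/2.0 = -1.2500
R = −Δy/(cos θ' − cos θ) = -1.0000
v = R·ω = -1.0000·-1.2500 = 1.2500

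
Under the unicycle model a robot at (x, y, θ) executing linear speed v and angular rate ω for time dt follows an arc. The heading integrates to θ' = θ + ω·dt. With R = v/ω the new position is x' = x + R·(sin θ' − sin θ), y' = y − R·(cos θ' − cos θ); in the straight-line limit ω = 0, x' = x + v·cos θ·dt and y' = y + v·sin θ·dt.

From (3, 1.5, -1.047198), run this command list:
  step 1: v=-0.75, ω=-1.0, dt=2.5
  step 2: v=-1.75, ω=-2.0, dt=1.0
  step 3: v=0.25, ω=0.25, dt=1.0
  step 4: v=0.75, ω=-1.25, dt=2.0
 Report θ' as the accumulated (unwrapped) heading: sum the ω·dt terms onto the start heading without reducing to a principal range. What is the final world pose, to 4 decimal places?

(5.4494, 1.0036, -7.7972)

step 1: θ'=-3.5472 (R=0.7500) → pose (3.9455, 2.5641, -3.5472)
step 2: θ'=-5.5472 (R=0.8750) → pose (4.1876, 1.1116, -5.5472)
step 3: θ'=-5.2972 (R=1.0000) → pose (4.3501, 1.3007, -5.2972)
step 4: θ'=-7.7972 (R=-0.6000) → pose (5.4494, 1.0036, -7.7972)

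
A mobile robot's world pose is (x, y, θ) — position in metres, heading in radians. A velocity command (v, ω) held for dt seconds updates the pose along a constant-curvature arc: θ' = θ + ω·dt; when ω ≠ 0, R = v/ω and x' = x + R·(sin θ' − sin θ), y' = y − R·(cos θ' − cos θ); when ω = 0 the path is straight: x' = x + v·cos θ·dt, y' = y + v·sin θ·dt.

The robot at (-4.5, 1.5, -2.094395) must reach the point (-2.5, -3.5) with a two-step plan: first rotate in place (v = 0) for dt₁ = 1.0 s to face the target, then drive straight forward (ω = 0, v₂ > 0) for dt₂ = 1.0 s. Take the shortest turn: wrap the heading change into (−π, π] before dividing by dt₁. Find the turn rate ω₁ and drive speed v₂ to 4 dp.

heading to target = atan2(-3.5−1.5, -2.5−-4.5) = -1.1903
Δθ = wrap(-1.1903 − -2.0944) = 0.9041; ω₁ = Δθ/dt₁ = 0.9041
distance = √((-2.5−-4.5)² + (-3.5−1.5)²) = 5.3852; v₂ = distance/dt₂ = 5.3852

ω₁ = 0.9041, v₂ = 5.3852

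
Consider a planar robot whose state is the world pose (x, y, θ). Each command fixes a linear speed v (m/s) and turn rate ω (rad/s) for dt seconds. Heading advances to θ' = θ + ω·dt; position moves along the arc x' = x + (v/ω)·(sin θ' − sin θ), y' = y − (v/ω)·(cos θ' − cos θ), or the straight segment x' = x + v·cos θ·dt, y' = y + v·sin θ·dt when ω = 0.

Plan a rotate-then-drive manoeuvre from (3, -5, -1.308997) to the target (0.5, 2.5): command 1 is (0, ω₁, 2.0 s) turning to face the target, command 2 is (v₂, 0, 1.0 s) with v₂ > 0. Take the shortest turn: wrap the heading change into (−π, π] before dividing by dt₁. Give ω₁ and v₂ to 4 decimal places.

heading to target = atan2(2.5−-5, 0.5−3) = 1.8925
Δθ = wrap(1.8925 − -1.3090) = -3.0816; ω₁ = Δθ/dt₁ = -1.5408
distance = √((0.5−3)² + (2.5−-5)²) = 7.9057; v₂ = distance/dt₂ = 7.9057

ω₁ = -1.5408, v₂ = 7.9057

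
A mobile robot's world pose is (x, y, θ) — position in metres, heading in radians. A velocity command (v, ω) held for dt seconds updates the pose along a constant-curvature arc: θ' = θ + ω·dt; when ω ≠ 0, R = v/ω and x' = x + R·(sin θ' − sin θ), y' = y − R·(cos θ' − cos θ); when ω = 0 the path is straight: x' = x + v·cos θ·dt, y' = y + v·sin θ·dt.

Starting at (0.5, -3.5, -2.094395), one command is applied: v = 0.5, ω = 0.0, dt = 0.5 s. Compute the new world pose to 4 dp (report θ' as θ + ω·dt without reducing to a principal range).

θ' = -2.0944 + 0.0·0.5 = -2.0944
ω = 0 → straight: x' = 0.5 + 0.5·cos(-2.0944)·0.5 = 0.3750
y' = -3.5 + 0.5·sin(-2.0944)·0.5 = -3.7165

(0.3750, -3.7165, -2.0944)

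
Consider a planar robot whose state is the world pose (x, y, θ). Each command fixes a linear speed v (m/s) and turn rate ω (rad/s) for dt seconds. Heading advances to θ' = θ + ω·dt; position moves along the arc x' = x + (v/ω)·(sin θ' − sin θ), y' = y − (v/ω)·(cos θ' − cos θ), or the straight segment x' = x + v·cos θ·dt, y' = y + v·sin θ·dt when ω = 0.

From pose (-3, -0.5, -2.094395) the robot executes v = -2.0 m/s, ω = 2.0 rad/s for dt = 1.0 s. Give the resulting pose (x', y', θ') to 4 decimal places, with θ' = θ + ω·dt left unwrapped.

(-3.7718, 0.9955, -0.0944)

θ' = -2.0944 + 2.0·1.0 = -0.0944
R = v/ω = -2.0/2.0 = -1.0000
x' = -3 + -1.0000·(sin -0.0944 − sin -2.0944) = -3.7718
y' = -0.5 − -1.0000·(cos -0.0944 − cos -2.0944) = 0.9955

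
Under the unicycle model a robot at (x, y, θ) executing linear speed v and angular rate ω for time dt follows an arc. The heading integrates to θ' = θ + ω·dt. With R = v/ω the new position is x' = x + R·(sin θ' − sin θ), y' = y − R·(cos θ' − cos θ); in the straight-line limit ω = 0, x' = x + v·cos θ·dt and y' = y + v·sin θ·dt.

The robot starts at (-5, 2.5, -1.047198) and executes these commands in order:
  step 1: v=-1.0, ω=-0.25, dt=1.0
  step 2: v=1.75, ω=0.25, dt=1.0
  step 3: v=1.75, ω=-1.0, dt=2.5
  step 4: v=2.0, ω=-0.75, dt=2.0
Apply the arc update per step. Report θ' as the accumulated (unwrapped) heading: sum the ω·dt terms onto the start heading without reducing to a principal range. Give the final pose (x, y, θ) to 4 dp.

step 1: θ'=-1.2972 (R=4.0000) → pose (-5.3871, 3.4192, -1.2972)
step 2: θ'=-1.0472 (R=7.0000) → pose (-4.7097, 1.8106, -1.0472)
step 3: θ'=-3.5472 (R=-1.7500) → pose (-6.9157, -0.6724, -3.5472)
step 4: θ'=-5.0472 (R=-2.6667) → pose (-8.3821, 2.6541, -5.0472)

(-8.3821, 2.6541, -5.0472)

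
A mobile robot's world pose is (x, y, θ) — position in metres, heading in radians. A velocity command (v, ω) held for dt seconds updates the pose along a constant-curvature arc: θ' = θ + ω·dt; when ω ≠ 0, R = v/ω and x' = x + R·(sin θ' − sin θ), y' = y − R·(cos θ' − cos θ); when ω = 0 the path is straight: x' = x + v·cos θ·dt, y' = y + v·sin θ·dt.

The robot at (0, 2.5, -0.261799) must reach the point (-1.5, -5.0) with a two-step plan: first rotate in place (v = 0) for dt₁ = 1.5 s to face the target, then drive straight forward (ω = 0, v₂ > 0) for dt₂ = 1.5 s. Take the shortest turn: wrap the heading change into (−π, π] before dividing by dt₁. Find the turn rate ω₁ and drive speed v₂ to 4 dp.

heading to target = atan2(-5−2.5, -1.5−0) = -1.7682
Δθ = wrap(-1.7682 − -0.2618) = -1.5064; ω₁ = Δθ/dt₁ = -1.0043
distance = √((-1.5−0)² + (-5−2.5)²) = 7.6485; v₂ = distance/dt₂ = 5.0990

ω₁ = -1.0043, v₂ = 5.0990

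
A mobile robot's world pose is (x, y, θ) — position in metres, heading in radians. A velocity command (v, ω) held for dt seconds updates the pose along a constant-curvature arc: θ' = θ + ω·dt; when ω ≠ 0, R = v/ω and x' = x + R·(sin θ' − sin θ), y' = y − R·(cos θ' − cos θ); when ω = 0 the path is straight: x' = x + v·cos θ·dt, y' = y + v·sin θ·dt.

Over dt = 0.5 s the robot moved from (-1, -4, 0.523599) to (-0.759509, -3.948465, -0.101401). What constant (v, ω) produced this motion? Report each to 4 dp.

v = 0.5000, ω = -1.2500

Δθ = -0.101401 − 0.523599 = -0.625000
ω = Δθ/dt = -0.625000/0.5 = -1.2500
R = Δx/(sin θ' − sin θ) = -0.4000
v = R·ω = -0.4000·-1.2500 = 0.5000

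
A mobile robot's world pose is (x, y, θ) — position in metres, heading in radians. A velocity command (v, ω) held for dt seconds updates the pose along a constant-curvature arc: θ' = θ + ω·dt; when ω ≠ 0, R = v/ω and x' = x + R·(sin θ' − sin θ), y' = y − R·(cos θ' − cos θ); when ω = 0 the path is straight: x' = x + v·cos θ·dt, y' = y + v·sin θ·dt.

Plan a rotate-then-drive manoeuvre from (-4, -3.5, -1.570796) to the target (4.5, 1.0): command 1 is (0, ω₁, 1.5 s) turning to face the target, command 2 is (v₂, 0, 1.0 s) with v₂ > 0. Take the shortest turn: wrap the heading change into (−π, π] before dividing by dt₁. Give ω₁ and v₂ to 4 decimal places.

ω₁ = 1.3718, v₂ = 9.6177

heading to target = atan2(1−-3.5, 4.5−-4) = 0.4869
Δθ = wrap(0.4869 − -1.5708) = 2.0577; ω₁ = Δθ/dt₁ = 1.3718
distance = √((4.5−-4)² + (1−-3.5)²) = 9.6177; v₂ = distance/dt₂ = 9.6177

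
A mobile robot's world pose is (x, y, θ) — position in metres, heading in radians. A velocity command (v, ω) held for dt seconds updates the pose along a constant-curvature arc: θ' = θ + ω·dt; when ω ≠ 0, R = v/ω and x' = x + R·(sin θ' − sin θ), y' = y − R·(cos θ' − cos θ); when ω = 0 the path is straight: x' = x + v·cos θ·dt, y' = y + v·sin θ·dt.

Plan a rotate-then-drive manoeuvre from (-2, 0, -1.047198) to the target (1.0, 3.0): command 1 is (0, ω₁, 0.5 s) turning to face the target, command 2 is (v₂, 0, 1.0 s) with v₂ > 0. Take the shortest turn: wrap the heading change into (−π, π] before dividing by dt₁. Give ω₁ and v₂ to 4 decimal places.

heading to target = atan2(3−0, 1−-2) = 0.7854
Δθ = wrap(0.7854 − -1.0472) = 1.8326; ω₁ = Δθ/dt₁ = 3.6652
distance = √((1−-2)² + (3−0)²) = 4.2426; v₂ = distance/dt₂ = 4.2426

ω₁ = 3.6652, v₂ = 4.2426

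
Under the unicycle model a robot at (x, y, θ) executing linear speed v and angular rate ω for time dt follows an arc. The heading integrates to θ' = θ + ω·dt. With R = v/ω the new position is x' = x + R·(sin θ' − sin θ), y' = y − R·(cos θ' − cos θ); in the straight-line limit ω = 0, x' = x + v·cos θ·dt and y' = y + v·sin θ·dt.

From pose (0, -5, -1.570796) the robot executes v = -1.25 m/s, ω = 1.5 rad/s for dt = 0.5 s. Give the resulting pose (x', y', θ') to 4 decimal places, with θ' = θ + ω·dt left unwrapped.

θ' = -1.5708 + 1.5·0.5 = -0.8208
R = v/ω = -1.25/1.5 = -0.8333
x' = 0 + -0.8333·(sin -0.8208 − sin -1.5708) = -0.2236
y' = -5 − -0.8333·(cos -0.8208 − cos -1.5708) = -4.4320

(-0.2236, -4.4320, -0.8208)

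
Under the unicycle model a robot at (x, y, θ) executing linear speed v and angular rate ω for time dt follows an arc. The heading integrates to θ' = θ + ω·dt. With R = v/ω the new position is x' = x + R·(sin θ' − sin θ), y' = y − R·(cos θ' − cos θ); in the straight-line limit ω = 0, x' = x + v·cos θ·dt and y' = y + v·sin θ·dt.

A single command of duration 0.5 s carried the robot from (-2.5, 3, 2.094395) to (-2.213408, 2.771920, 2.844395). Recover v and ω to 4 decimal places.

Δθ = 2.844395 − 2.094395 = 0.750000
ω = Δθ/dt = 0.750000/0.5 = 1.5000
R = Δx/(sin θ' − sin θ) = -0.5000
v = R·ω = -0.5000·1.5000 = -0.7500

v = -0.7500, ω = 1.5000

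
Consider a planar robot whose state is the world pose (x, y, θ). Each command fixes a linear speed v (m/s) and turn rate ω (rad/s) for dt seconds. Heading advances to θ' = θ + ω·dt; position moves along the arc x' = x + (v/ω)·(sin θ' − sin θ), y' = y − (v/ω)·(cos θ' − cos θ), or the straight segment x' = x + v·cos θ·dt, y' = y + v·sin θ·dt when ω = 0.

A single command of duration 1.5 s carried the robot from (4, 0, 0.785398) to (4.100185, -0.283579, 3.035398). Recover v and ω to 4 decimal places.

v = -0.2500, ω = 1.5000

Δθ = 3.035398 − 0.785398 = 2.250000
ω = Δθ/dt = 2.250000/1.5 = 1.5000
R = −Δy/(cos θ' − cos θ) = -0.1667
v = R·ω = -0.1667·1.5000 = -0.2500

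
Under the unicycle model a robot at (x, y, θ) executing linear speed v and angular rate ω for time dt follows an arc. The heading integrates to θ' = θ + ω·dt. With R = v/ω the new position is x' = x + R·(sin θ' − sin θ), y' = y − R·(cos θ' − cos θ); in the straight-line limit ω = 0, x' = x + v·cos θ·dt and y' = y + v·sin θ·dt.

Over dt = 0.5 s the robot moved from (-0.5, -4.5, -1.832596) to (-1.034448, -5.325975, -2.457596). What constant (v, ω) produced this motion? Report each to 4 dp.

v = 2.0000, ω = -1.2500

Δθ = -2.457596 − -1.832596 = -0.625000
ω = Δθ/dt = -0.625000/0.5 = -1.2500
R = −Δy/(cos θ' − cos θ) = -1.6000
v = R·ω = -1.6000·-1.2500 = 2.0000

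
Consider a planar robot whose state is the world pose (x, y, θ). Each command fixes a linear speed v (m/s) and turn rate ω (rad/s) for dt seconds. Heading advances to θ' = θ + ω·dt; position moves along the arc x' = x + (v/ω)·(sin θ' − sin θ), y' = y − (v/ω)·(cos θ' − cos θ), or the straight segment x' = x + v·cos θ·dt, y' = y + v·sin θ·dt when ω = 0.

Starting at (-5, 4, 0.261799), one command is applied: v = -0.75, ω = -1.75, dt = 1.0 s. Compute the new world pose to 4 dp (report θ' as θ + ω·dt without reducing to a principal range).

θ' = 0.2618 + -1.75·1.0 = -1.4882
R = v/ω = -0.75/-1.75 = 0.4286
x' = -5 + 0.4286·(sin -1.4882 − sin 0.2618) = -5.5380
y' = 4 − 0.4286·(cos -1.4882 − cos 0.2618) = 4.3786

(-5.5380, 4.3786, -1.4882)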